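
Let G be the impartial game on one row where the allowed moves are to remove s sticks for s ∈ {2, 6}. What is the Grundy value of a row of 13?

Build the Grundy sequence with g(k) = mex{g(k−s) : s ∈ {2, 6}, s ≤ k}:
g(0) = mex{} = 0
g(1) = mex{} = 0
g(2) = mex{0} = 1
g(3) = mex{0} = 1
g(4) = mex{1} = 0
g(5) = mex{1} = 0
g(6) = mex{0} = 1
g(7) = mex{0} = 1
g(8) = mex{1} = 0
g(9) = mex{1} = 0
g(10) = mex{0} = 1
g(11) = mex{0} = 1
g(12) = mex{1} = 0
g(13) = mex{1} = 0
So g(13) = 0.

0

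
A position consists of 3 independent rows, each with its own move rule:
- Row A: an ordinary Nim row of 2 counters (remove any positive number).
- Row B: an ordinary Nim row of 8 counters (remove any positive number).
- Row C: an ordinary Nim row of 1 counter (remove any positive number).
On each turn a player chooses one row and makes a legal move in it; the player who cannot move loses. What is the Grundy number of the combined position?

Row A is a plain Nim row of size 2, so its Grundy value is 2.
Row B is a plain Nim row of size 8, so its Grundy value is 8.
Row C is a plain Nim row of size 1, so its Grundy value is 1.
By the Sprague-Grundy theorem, the Grundy value of a sum of independent games is the XOR of the component values.
Combined value = 2 ⊕ 8 ⊕ 1 = 11.

11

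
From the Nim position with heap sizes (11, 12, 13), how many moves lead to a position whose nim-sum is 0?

Compute the nim-sum pairwise:
11 ⊕ 12 = 7
7 ⊕ 13 = 10
The overall nim-sum is X = 10. A heap of size p has a winning move iff p XOR X < p (reduce it to p XOR X).
  11: 11 XOR 10 = 1 < 11 — winning move (to 1).
  12: 12 XOR 10 = 6 < 12 — winning move (to 6).
  13: 13 XOR 10 = 7 < 13 — winning move (to 7).
That gives 3 winning moves.

3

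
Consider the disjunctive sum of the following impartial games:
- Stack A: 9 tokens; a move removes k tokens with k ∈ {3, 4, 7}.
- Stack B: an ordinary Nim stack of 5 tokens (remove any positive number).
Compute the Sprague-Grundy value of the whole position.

6

Build the Grundy sequence for stack A with g(k) = mex{g(k−s) : s ∈ {3, 4, 7}, s ≤ k}:
k:     0  1  2  3  4  5  6  7  8  9
g(k):  0  0  0  1  1  1  2  2  2  3
So g(9) = 3.
Stack B is a plain Nim stack of size 5, so its Grundy value is 5.
The value of a disjunctive sum is the nim-sum of the parts.
Combined value = 3 ⊕ 5 = 6.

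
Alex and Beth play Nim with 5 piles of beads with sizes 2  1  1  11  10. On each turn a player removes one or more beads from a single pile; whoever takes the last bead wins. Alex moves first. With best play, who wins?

Nim-sum: 2 ⊕ 1 ⊕ 1 ⊕ 11 ⊕ 10 = 3.
The nim-sum is 3 ≠ 0, so this is an N-position: the player to move can win; Alex has a winning move.

Alex wins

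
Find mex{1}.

0

0 is not in the set, so the mex is 0.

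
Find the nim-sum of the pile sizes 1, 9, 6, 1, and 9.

Compute the nim-sum pairwise:
1 XOR 9 = 8
8 XOR 6 = 14
14 XOR 1 = 15
15 XOR 9 = 6

6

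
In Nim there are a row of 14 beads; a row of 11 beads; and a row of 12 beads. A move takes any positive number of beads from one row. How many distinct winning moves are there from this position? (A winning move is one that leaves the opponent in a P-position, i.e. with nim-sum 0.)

Nim-sum: 14 ^ 11 ^ 12 = 9.
The overall nim-sum is X = 9. A row of size p has a winning move iff p XOR X < p (reduce it to p XOR X).
  14: 14 XOR 9 = 7 < 14 — winning move (to 7).
  11: 11 XOR 9 = 2 < 11 — winning move (to 2).
  12: 12 XOR 9 = 5 < 12 — winning move (to 5).
That gives 3 winning moves.

3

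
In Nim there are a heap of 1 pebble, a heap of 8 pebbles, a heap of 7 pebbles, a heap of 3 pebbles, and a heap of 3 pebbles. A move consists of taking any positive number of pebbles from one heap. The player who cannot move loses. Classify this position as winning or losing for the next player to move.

Winning position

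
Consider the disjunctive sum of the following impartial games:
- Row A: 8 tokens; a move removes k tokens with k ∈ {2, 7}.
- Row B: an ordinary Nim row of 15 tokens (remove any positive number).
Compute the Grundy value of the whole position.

13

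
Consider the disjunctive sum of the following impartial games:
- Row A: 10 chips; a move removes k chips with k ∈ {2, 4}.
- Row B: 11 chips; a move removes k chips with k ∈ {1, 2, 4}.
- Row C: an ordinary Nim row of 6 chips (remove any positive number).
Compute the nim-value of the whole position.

6

For row A, compute g(0), g(1), … with moves {2, 4}:
g(0) = mex{} = 0
g(1) = mex{} = 0
g(2) = mex{0} = 1
g(3) = mex{0} = 1
g(4) = mex{0,1} = 2
g(5) = mex{0,1} = 2
g(6) = mex{1,2} = 0
g(7) = mex{1,2} = 0
g(8) = mex{0,2} = 1
g(9) = mex{0,2} = 1
g(10) = mex{0,1} = 2
So g(10) = 2.
Build the Grundy sequence for row B with g(k) = mex{g(k−s) : s ∈ {1, 2, 4}, s ≤ k}:
k:     0  1  2  3  4  5  6  7  8  9 10 11
g(k):  0  1  2  0  1  2  0  1  2  0  1  2
So g(11) = 2.
Row C is a plain Nim row of size 6, so its Grundy value is 6.
The value of a disjunctive sum is the nim-sum of the parts.
Combined value = 2 XOR 2 XOR 6 = 6.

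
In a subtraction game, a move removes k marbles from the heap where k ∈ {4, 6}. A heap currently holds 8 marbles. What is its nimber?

Grundy values for subtraction set {4, 6}:
k:     0  1  2  3  4  5  6  7  8
g(k):  0  0  0  0  1  1  1  1  2
So g(8) = 2.

2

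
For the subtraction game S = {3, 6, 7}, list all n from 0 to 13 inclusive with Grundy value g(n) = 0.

0, 1, 2, 10, 11, 12

Grundy values for subtraction set {3, 6, 7}:
k:     0  1  2  3  4  5  6  7  8  9 10 11 12 13
g(k):  0  0  0  1  1  1  2  2  2  3  0  0  0  1
The P-positions (g = 0) in 0..13 are 0, 1, 2, 10, 11, 12.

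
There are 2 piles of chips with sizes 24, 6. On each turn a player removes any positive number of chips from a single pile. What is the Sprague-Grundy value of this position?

Write each in binary and XOR column by column:
  11000  (24)
  00110  (6)
  -----
  11110  (30)

30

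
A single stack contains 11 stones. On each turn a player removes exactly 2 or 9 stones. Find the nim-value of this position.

Build the Grundy sequence with g(k) = mex{g(k−s) : s ∈ {2, 9}, s ≤ k}:
g(0) = mex{} = 0
g(1) = mex{} = 0
g(2) = mex{0} = 1
g(3) = mex{0} = 1
g(4) = mex{1} = 0
g(5) = mex{1} = 0
g(6) = mex{0} = 1
g(7) = mex{0} = 1
g(8) = mex{1} = 0
g(9) = mex{0,1} = 2
g(10) = mex{0} = 1
g(11) = mex{1,2} = 0
So g(11) = 0.

0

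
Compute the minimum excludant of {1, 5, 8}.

0

0 is not in the set, so the mex is 0.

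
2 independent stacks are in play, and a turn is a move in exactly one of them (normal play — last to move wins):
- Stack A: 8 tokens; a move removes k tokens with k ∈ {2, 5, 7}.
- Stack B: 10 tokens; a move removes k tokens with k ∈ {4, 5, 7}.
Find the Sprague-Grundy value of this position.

For stack A, compute g(0), g(1), … with moves {2, 5, 7}:
g(0) = mex{} = 0
g(1) = mex{} = 0
g(2) = mex{0} = 1
g(3) = mex{0} = 1
g(4) = mex{1} = 0
g(5) = mex{0,1} = 2
g(6) = mex{0} = 1
g(7) = mex{0,1,2} = 3
g(8) = mex{0,1} = 2
So g(8) = 2.
Build the Grundy sequence for stack B with g(k) = mex{g(k−s) : s ∈ {4, 5, 7}, s ≤ k}:
g(0) = mex{} = 0
g(1) = mex{} = 0
g(2) = mex{} = 0
g(3) = mex{} = 0
g(4) = mex{0} = 1
g(5) = mex{0} = 1
g(6) = mex{0} = 1
g(7) = mex{0} = 1
g(8) = mex{0,1} = 2
g(9) = mex{0,1} = 2
g(10) = mex{0,1} = 2
So g(10) = 2.
By the Sprague-Grundy theorem, the Grundy value of a sum of independent games is the XOR of the component values.
Combined value = 2 ⊕ 2 = 0.

0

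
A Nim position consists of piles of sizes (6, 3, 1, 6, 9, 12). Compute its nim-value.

7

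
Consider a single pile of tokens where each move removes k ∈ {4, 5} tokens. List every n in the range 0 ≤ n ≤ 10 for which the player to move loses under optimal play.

Grundy values for subtraction set {4, 5}:
k:     0  1  2  3  4  5  6  7  8  9 10
g(k):  0  0  0  0  1  1  1  1  2  0  0
The P-positions (g = 0) in 0..10 are 0, 1, 2, 3, 9, 10.

0, 1, 2, 3, 9, 10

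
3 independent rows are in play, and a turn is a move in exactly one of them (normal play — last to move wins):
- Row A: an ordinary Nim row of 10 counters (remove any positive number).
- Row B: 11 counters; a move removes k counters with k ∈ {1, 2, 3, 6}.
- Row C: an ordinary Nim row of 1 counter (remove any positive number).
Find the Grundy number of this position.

8

Row A is a plain Nim row of size 10, so its Grundy value is 10.
For row B, compute g(0), g(1), … with moves {1, 2, 3, 6}:
g(0) = mex{} = 0
g(1) = mex{0} = 1
g(2) = mex{0,1} = 2
g(3) = mex{0,1,2} = 3
g(4) = mex{1,2,3} = 0
g(5) = mex{0,2,3} = 1
g(6) = mex{0,1,3} = 2
g(7) = mex{0,1,2} = 3
g(8) = mex{1,2,3} = 0
g(9) = mex{0,2,3} = 1
g(10) = mex{0,1,3} = 2
g(11) = mex{0,1,2} = 3
So g(11) = 3.
Row C is a plain Nim row of size 1, so its Grundy value is 1.
By the Sprague-Grundy theorem, the Grundy value of a sum of independent games is the XOR of the component values.
Combined value = 10 ⊕ 3 ⊕ 1 = 8.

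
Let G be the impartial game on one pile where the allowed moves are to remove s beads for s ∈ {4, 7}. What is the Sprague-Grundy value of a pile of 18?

1

Build the Grundy sequence with g(k) = mex{g(k−s) : s ∈ {4, 7}, s ≤ k}:
k:     0  1  2  3  4  5  6  7  8  9 10 11 12 13 14 15 16 17 18
g(k):  0  0  0  0  1  1  1  1  2  2  2  0  0  0  0  1  1  1  1
So g(18) = 1.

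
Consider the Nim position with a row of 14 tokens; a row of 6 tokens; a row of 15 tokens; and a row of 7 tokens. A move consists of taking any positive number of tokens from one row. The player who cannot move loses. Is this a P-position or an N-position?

P-position

Compute the nim-sum pairwise:
14 XOR 6 = 8
8 XOR 15 = 7
7 XOR 7 = 0
The nim-sum is 0, so this is a P-position: the player to move is in a losing position under optimal play.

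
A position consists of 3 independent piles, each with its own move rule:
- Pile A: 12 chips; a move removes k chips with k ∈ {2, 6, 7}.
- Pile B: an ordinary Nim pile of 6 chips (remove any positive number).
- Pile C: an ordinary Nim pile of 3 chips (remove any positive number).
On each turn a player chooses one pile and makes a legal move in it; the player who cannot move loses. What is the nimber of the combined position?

7

Grundy values for pile A (subtraction set {2, 6, 7}):
g(0) = mex{} = 0
g(1) = mex{} = 0
g(2) = mex{0} = 1
g(3) = mex{0} = 1
g(4) = mex{1} = 0
g(5) = mex{1} = 0
g(6) = mex{0} = 1
g(7) = mex{0} = 1
g(8) = mex{0,1} = 2
g(9) = mex{1} = 0
g(10) = mex{0,1,2} = 3
g(11) = mex{0} = 1
g(12) = mex{0,1,3} = 2
So g(12) = 2.
Pile B is a plain Nim pile of size 6, so its Grundy value is 6.
Pile C is a plain Nim pile of size 3, so its Grundy value is 3.
The value of a disjunctive sum is the nim-sum of the parts.
Combined value = 2 XOR 6 XOR 3 = 7.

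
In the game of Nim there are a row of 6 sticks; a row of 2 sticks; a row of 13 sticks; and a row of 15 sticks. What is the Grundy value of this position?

6

Nim-sum: 6 ⊕ 2 ⊕ 13 ⊕ 15 = 6.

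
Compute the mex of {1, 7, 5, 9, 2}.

0

0 is not in the set, so the mex is 0.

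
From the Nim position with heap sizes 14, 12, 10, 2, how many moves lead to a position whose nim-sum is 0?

Compute the nim-sum pairwise:
14 ⊕ 12 = 2
2 ⊕ 10 = 8
8 ⊕ 2 = 10
The overall nim-sum is X = 10. A heap of size p has a winning move iff p XOR X < p (reduce it to p XOR X).
  14: 14 XOR 10 = 4 < 14 — winning move (to 4).
  12: 12 XOR 10 = 6 < 12 — winning move (to 6).
  10: 10 XOR 10 = 0 < 10 — winning move (to 0).
  2: 2 XOR 10 = 8 ≥ 2 — no move.
That gives 3 winning moves.

3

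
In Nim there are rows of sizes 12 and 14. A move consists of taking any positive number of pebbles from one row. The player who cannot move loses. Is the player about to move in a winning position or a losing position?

Winning position

In binary:
  1100  (12)
  1110  (14)
  ----
  0010  (2)
The nim-sum is 2 ≠ 0, so this is an N-position: the player to move can win.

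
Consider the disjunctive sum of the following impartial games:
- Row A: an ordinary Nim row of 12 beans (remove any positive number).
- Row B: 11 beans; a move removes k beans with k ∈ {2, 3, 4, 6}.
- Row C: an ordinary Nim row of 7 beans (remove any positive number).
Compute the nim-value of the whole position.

Row A is a plain Nim row of size 12, so its Grundy value is 12.
Grundy values for row B (subtraction set {2, 3, 4, 6}):
k:     0  1  2  3  4  5  6  7  8  9 10 11
g(k):  0  0  1  1  2  2  3  3  0  0  1  1
So g(11) = 1.
Row C is a plain Nim row of size 7, so its Grundy value is 7.
By the Sprague-Grundy theorem, the Grundy value of a sum of independent games is the XOR of the component values.
Combined value = 12 XOR 1 XOR 7 = 10.

10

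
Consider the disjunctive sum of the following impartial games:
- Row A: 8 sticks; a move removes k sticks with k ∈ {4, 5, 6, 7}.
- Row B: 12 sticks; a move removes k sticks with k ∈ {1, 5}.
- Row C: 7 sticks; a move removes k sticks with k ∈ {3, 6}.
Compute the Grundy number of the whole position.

0

Grundy values for row A (subtraction set {4, 5, 6, 7}):
k:     0  1  2  3  4  5  6  7  8
g(k):  0  0  0  0  1  1  1  1  2
So g(8) = 2.
Build the Grundy sequence for row B with g(k) = mex{g(k−s) : s ∈ {1, 5}, s ≤ k}:
k:     0  1  2  3  4  5  6  7  8  9 10 11 12
g(k):  0  1  0  1  0  1  0  1  0  1  0  1  0
So g(12) = 0.
Build the Grundy sequence for row C with g(k) = mex{g(k−s) : s ∈ {3, 6}, s ≤ k}:
k:     0  1  2  3  4  5  6  7
g(k):  0  0  0  1  1  1  2  2
So g(7) = 2.
By the Sprague-Grundy theorem, the Grundy value of a sum of independent games is the XOR of the component values.
Combined value = 2 ⊕ 0 ⊕ 2 = 0.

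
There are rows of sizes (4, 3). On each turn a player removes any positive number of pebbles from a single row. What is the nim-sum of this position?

7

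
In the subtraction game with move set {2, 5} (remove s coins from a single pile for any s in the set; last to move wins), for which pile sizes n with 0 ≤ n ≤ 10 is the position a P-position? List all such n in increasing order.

0, 1, 4, 7, 8

Grundy values for subtraction set {2, 5}:
g(0) = mex{} = 0
g(1) = mex{} = 0
g(2) = mex{0} = 1
g(3) = mex{0} = 1
g(4) = mex{1} = 0
g(5) = mex{0,1} = 2
g(6) = mex{0} = 1
g(7) = mex{1,2} = 0
g(8) = mex{1} = 0
g(9) = mex{0} = 1
g(10) = mex{0,2} = 1
The P-positions (g = 0) in 0..10 are 0, 1, 4, 7, 8.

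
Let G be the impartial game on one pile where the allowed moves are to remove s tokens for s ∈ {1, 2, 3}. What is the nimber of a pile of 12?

0

Grundy values for subtraction set {1, 2, 3}:
g(0) = mex{} = 0
g(1) = mex{0} = 1
g(2) = mex{0,1} = 2
g(3) = mex{0,1,2} = 3
g(4) = mex{1,2,3} = 0
g(5) = mex{0,2,3} = 1
g(6) = mex{0,1,3} = 2
g(7) = mex{0,1,2} = 3
g(8) = mex{1,2,3} = 0
g(9) = mex{0,2,3} = 1
g(10) = mex{0,1,3} = 2
g(11) = mex{0,1,2} = 3
g(12) = mex{1,2,3} = 0
So g(12) = 0.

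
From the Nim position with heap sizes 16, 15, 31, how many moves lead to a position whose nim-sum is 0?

Nim-sum: 16 ^ 15 ^ 31 = 0.
The nim-sum is already 0, so every move leaves a nonzero nim-sum — there are no winning moves.

0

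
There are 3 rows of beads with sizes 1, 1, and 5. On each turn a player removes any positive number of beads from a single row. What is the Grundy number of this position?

Compute the nim-sum pairwise:
1 ⊕ 1 = 0
0 ⊕ 5 = 5

5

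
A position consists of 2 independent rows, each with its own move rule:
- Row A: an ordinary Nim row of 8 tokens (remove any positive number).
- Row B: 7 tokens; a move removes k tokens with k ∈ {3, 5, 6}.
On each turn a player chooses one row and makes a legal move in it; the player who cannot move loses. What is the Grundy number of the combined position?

Row A is a plain Nim row of size 8, so its Grundy value is 8.
Build the Grundy sequence for row B with g(k) = mex{g(k−s) : s ∈ {3, 5, 6}, s ≤ k}:
g(0) = mex{} = 0
g(1) = mex{} = 0
g(2) = mex{} = 0
g(3) = mex{0} = 1
g(4) = mex{0} = 1
g(5) = mex{0} = 1
g(6) = mex{0,1} = 2
g(7) = mex{0,1} = 2
So g(7) = 2.
By the Sprague-Grundy theorem, the Grundy value of a sum of independent games is the XOR of the component values.
Combined value = 8 XOR 2 = 10.

10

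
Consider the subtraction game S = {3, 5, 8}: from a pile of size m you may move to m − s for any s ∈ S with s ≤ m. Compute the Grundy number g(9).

3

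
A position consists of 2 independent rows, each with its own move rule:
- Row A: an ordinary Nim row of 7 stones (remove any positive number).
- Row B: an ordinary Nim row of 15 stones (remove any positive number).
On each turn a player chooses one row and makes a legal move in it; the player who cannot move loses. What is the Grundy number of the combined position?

8

Row A is a plain Nim row of size 7, so its Grundy value is 7.
Row B is a plain Nim row of size 15, so its Grundy value is 15.
The value of a disjunctive sum is the nim-sum of the parts.
Combined value = 7 ⊕ 15 = 8.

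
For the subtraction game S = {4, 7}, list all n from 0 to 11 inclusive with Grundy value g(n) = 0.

0, 1, 2, 3, 11

Build the Grundy sequence with g(k) = mex{g(k−s) : s ∈ {4, 7}, s ≤ k}:
g(0) = mex{} = 0
g(1) = mex{} = 0
g(2) = mex{} = 0
g(3) = mex{} = 0
g(4) = mex{0} = 1
g(5) = mex{0} = 1
g(6) = mex{0} = 1
g(7) = mex{0} = 1
g(8) = mex{0,1} = 2
g(9) = mex{0,1} = 2
g(10) = mex{0,1} = 2
g(11) = mex{1} = 0
The P-positions (g = 0) in 0..11 are 0, 1, 2, 3, 11.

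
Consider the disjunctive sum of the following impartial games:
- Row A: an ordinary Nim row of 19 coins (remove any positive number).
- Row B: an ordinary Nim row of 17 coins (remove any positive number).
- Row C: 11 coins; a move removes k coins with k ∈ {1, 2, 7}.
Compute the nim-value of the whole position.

Row A is a plain Nim row of size 19, so its Grundy value is 19.
Row B is a plain Nim row of size 17, so its Grundy value is 17.
For row C, compute g(0), g(1), … with moves {1, 2, 7}:
g(0) = mex{} = 0
g(1) = mex{0} = 1
g(2) = mex{0,1} = 2
g(3) = mex{1,2} = 0
g(4) = mex{0,2} = 1
g(5) = mex{0,1} = 2
g(6) = mex{1,2} = 0
g(7) = mex{0,2} = 1
g(8) = mex{0,1} = 2
g(9) = mex{1,2} = 0
g(10) = mex{0,2} = 1
g(11) = mex{0,1} = 2
So g(11) = 2.
The value of a disjunctive sum is the nim-sum of the parts.
Combined value = 19 XOR 17 XOR 2 = 0.

0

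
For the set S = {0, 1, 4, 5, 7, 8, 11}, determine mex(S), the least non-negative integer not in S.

2

The values 0, 1 are all present; 2 is the first non-negative integer missing from the set.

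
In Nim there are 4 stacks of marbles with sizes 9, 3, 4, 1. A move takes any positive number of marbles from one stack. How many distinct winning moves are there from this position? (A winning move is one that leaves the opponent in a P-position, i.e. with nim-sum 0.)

1

In binary:
  1001  (9)
  0011  (3)
  0100  (4)
  0001  (1)
  ----
  1111  (15)
The overall nim-sum is X = 15. A stack of size p has a winning move iff p XOR X < p (reduce it to p XOR X).
  9: 9 XOR 15 = 6 < 9 — winning move (to 6).
  3: 3 XOR 15 = 12 ≥ 3 — no move.
  4: 4 XOR 15 = 11 ≥ 4 — no move.
  1: 1 XOR 15 = 14 ≥ 1 — no move.
That gives 1 winning move.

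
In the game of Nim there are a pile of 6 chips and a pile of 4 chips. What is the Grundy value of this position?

Compute the nim-sum pairwise:
6 ^ 4 = 2

2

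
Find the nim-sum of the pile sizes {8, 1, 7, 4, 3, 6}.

15

Bitwise XOR of the heap sizes:
  1000  (8)
  0001  (1)
  0111  (7)
  0100  (4)
  0011  (3)
  0110  (6)
  ----
  1111  (15)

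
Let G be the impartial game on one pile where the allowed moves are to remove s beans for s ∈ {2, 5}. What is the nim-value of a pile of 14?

0

Compute g(0), g(1), … for moves {2, 5}:
g(0) = mex{} = 0
g(1) = mex{} = 0
g(2) = mex{0} = 1
g(3) = mex{0} = 1
g(4) = mex{1} = 0
g(5) = mex{0,1} = 2
g(6) = mex{0} = 1
g(7) = mex{1,2} = 0
g(8) = mex{1} = 0
g(9) = mex{0} = 1
g(10) = mex{0,2} = 1
g(11) = mex{1} = 0
g(12) = mex{0,1} = 2
g(13) = mex{0} = 1
g(14) = mex{1,2} = 0
So g(14) = 0.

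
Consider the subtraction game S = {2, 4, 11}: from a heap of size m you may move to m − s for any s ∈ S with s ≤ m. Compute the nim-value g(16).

Grundy values for subtraction set {2, 4, 11}:
k:     0  1  2  3  4  5  6  7  8  9 10 11 12 13 14 15 16
g(k):  0  0  1  1  2  2  0  0  1  1  2  2  3  0  0  1  1
So g(16) = 1.

1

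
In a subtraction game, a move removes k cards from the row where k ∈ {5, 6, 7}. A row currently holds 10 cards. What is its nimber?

2

Build the Grundy sequence with g(k) = mex{g(k−s) : s ∈ {5, 6, 7}, s ≤ k}:
k:     0  1  2  3  4  5  6  7  8  9 10
g(k):  0  0  0  0  0  1  1  1  1  1  2
So g(10) = 2.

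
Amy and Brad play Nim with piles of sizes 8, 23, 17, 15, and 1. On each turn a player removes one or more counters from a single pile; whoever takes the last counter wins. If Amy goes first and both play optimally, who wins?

Compute the nim-sum pairwise:
8 ^ 23 = 31
31 ^ 17 = 14
14 ^ 15 = 1
1 ^ 1 = 0
The nim-sum is 0, so this is a P-position: the player to move is in a losing position under optimal play; Amy is about to move from it and so loses — Brad wins.

Brad wins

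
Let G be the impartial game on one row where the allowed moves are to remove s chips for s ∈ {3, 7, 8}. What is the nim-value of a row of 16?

0

Compute g(0), g(1), … for moves {3, 7, 8}:
k:     0  1  2  3  4  5  6  7  8  9 10 11 12 13 14 15 16
g(k):  0  0  0  1  1  1  0  2  2  1  3  0  0  2  1  1  0
So g(16) = 0.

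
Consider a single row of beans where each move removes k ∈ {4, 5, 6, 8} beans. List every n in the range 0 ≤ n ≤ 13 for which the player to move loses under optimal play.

0, 1, 2, 3, 12, 13

Grundy values for subtraction set {4, 5, 6, 8}:
k:     0  1  2  3  4  5  6  7  8  9 10 11 12 13
g(k):  0  0  0  0  1  1  1  1  2  2  2  2  0  0
The P-positions (g = 0) in 0..13 are 0, 1, 2, 3, 12, 13.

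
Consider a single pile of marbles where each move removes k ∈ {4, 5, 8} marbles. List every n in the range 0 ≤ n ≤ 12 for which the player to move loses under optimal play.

Build the Grundy sequence with g(k) = mex{g(k−s) : s ∈ {4, 5, 8}, s ≤ k}:
g(0) = mex{} = 0
g(1) = mex{} = 0
g(2) = mex{} = 0
g(3) = mex{} = 0
g(4) = mex{0} = 1
g(5) = mex{0} = 1
g(6) = mex{0} = 1
g(7) = mex{0} = 1
g(8) = mex{0,1} = 2
g(9) = mex{0,1} = 2
g(10) = mex{0,1} = 2
g(11) = mex{0,1} = 2
g(12) = mex{1,2} = 0
The P-positions (g = 0) in 0..12 are 0, 1, 2, 3, 12.

0, 1, 2, 3, 12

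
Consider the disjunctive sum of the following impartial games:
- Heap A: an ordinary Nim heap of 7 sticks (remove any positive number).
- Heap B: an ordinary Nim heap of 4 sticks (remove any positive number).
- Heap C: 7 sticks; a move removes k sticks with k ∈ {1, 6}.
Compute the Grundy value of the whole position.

3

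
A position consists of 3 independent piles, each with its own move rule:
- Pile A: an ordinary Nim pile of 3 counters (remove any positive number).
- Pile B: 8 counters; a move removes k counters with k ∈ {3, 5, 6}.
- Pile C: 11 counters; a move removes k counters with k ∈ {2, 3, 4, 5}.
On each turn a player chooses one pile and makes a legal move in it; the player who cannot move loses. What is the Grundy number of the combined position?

Pile A is a plain Nim pile of size 3, so its Grundy value is 3.
Grundy values for pile B (subtraction set {3, 5, 6}):
k:     0  1  2  3  4  5  6  7  8
g(k):  0  0  0  1  1  1  2  2  2
So g(8) = 2.
For pile C, compute g(0), g(1), … with moves {2, 3, 4, 5}:
g(0) = mex{} = 0
g(1) = mex{} = 0
g(2) = mex{0} = 1
g(3) = mex{0} = 1
g(4) = mex{0,1} = 2
g(5) = mex{0,1} = 2
g(6) = mex{0,1,2} = 3
g(7) = mex{1,2} = 0
g(8) = mex{1,2,3} = 0
g(9) = mex{0,2,3} = 1
g(10) = mex{0,2,3} = 1
g(11) = mex{0,1,3} = 2
So g(11) = 2.
By the Sprague-Grundy theorem, the Grundy value of a sum of independent games is the XOR of the component values.
Combined value = 3 ⊕ 2 ⊕ 2 = 3.

3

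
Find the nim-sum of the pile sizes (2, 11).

Write each in binary and XOR column by column:
  0010  (2)
  1011  (11)
  ----
  1001  (9)

9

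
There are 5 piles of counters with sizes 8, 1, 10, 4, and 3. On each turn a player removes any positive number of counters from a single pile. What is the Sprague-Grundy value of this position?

4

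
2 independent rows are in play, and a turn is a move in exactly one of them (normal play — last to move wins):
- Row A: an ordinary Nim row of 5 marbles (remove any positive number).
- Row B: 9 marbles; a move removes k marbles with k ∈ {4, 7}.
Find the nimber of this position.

7

Row A is a plain Nim row of size 5, so its Grundy value is 5.
Build the Grundy sequence for row B with g(k) = mex{g(k−s) : s ∈ {4, 7}, s ≤ k}:
k:     0  1  2  3  4  5  6  7  8  9
g(k):  0  0  0  0  1  1  1  1  2  2
So g(9) = 2.
By the Sprague-Grundy theorem, the Grundy value of a sum of independent games is the XOR of the component values.
Combined value = 5 XOR 2 = 7.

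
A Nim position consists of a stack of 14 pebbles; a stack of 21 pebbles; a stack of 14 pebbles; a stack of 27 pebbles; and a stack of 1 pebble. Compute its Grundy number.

Compute the nim-sum pairwise:
14 ^ 21 = 27
27 ^ 14 = 21
21 ^ 27 = 14
14 ^ 1 = 15

15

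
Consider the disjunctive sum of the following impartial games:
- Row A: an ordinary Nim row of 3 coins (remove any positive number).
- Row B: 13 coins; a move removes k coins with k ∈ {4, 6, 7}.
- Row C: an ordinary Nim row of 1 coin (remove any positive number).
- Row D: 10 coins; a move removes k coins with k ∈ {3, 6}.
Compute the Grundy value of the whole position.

Row A is a plain Nim row of size 3, so its Grundy value is 3.
Build the Grundy sequence for row B with g(k) = mex{g(k−s) : s ∈ {4, 6, 7}, s ≤ k}:
g(0) = mex{} = 0
g(1) = mex{} = 0
g(2) = mex{} = 0
g(3) = mex{} = 0
g(4) = mex{0} = 1
g(5) = mex{0} = 1
g(6) = mex{0} = 1
g(7) = mex{0} = 1
g(8) = mex{0,1} = 2
g(9) = mex{0,1} = 2
g(10) = mex{0,1} = 2
g(11) = mex{1} = 0
g(12) = mex{1,2} = 0
g(13) = mex{1,2} = 0
So g(13) = 0.
Row C is a plain Nim row of size 1, so its Grundy value is 1.
Build the Grundy sequence for row D with g(k) = mex{g(k−s) : s ∈ {3, 6}, s ≤ k}:
g(0) = mex{} = 0
g(1) = mex{} = 0
g(2) = mex{} = 0
g(3) = mex{0} = 1
g(4) = mex{0} = 1
g(5) = mex{0} = 1
g(6) = mex{0,1} = 2
g(7) = mex{0,1} = 2
g(8) = mex{0,1} = 2
g(9) = mex{1,2} = 0
g(10) = mex{1,2} = 0
So g(10) = 0.
The value of a disjunctive sum is the nim-sum of the parts.
Combined value = 3 ⊕ 0 ⊕ 1 ⊕ 0 = 2.

2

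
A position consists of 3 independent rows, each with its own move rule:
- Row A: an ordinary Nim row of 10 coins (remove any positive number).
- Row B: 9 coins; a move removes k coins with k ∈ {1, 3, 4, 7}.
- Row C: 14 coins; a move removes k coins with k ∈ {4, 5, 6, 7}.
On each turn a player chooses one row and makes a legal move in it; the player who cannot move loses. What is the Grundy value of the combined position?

11

Row A is a plain Nim row of size 10, so its Grundy value is 10.
Grundy values for row B (subtraction set {1, 3, 4, 7}):
k:     0  1  2  3  4  5  6  7  8  9
g(k):  0  1  0  1  2  3  2  3  0  1
So g(9) = 1.
Build the Grundy sequence for row C with g(k) = mex{g(k−s) : s ∈ {4, 5, 6, 7}, s ≤ k}:
g(0) = mex{} = 0
g(1) = mex{} = 0
g(2) = mex{} = 0
g(3) = mex{} = 0
g(4) = mex{0} = 1
g(5) = mex{0} = 1
g(6) = mex{0} = 1
g(7) = mex{0} = 1
g(8) = mex{0,1} = 2
g(9) = mex{0,1} = 2
g(10) = mex{0,1} = 2
g(11) = mex{1} = 0
g(12) = mex{1,2} = 0
g(13) = mex{1,2} = 0
g(14) = mex{1,2} = 0
So g(14) = 0.
The value of a disjunctive sum is the nim-sum of the parts.
Combined value = 10 ⊕ 1 ⊕ 0 = 11.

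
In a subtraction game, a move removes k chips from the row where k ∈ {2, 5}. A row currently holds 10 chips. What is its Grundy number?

Grundy values for subtraction set {2, 5}:
g(0) = mex{} = 0
g(1) = mex{} = 0
g(2) = mex{0} = 1
g(3) = mex{0} = 1
g(4) = mex{1} = 0
g(5) = mex{0,1} = 2
g(6) = mex{0} = 1
g(7) = mex{1,2} = 0
g(8) = mex{1} = 0
g(9) = mex{0} = 1
g(10) = mex{0,2} = 1
So g(10) = 1.

1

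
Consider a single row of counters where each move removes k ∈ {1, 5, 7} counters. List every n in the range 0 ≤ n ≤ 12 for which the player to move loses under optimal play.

0, 2, 4, 6, 8, 10, 12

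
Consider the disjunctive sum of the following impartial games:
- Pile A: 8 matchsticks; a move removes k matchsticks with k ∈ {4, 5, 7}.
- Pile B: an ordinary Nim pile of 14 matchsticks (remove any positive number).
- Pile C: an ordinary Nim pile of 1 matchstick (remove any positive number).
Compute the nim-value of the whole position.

13

Build the Grundy sequence for pile A with g(k) = mex{g(k−s) : s ∈ {4, 5, 7}, s ≤ k}:
k:     0  1  2  3  4  5  6  7  8
g(k):  0  0  0  0  1  1  1  1  2
So g(8) = 2.
Pile B is a plain Nim pile of size 14, so its Grundy value is 14.
Pile C is a plain Nim pile of size 1, so its Grundy value is 1.
The value of a disjunctive sum is the nim-sum of the parts.
Combined value = 2 XOR 14 XOR 1 = 13.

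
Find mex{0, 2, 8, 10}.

1

0 is in the set but 1 is not, so the mex is 1.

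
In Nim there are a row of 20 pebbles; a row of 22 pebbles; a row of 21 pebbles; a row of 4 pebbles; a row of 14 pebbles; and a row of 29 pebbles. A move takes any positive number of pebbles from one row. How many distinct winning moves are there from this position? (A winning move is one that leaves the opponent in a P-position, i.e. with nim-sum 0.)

In binary:
  10100  (20)
  10110  (22)
  10101  (21)
  00100  (4)
  01110  (14)
  11101  (29)
  -----
  00000  (0)
The nim-sum is already 0, so every move leaves a nonzero nim-sum — there are no winning moves.

0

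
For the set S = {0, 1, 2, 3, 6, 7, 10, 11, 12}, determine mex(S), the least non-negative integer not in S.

The values 0, 1, 2, 3 are all present; 4 is the first non-negative integer missing from the set.

4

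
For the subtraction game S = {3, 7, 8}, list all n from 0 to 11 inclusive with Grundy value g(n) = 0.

0, 1, 2, 6, 11

Compute g(0), g(1), … for moves {3, 7, 8}:
k:     0  1  2  3  4  5  6  7  8  9 10 11
g(k):  0  0  0  1  1  1  0  2  2  1  3  0
The P-positions (g = 0) in 0..11 are 0, 1, 2, 6, 11.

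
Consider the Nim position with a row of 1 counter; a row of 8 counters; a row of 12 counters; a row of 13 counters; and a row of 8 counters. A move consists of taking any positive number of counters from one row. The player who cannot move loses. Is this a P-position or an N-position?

P-position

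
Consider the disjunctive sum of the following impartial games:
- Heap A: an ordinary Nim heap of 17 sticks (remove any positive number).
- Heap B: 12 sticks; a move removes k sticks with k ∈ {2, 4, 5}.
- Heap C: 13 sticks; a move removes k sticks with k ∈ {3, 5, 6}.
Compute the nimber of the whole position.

18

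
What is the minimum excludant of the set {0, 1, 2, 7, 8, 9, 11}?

3

The values 0, 1, 2 are all present; 3 is the first non-negative integer missing from the set.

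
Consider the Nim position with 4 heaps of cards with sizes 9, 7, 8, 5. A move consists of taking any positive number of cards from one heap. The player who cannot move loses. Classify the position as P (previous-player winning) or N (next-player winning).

N-position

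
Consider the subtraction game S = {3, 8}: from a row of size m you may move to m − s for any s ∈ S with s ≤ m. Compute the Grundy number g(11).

Compute g(0), g(1), … for moves {3, 8}:
k:     0  1  2  3  4  5  6  7  8  9 10 11
g(k):  0  0  0  1  1  1  0  0  2  1  1  0
So g(11) = 0.

0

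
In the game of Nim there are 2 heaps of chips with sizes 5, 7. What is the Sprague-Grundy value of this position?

Compute the nim-sum pairwise:
5 ⊕ 7 = 2

2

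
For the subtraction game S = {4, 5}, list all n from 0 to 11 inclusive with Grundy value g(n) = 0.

0, 1, 2, 3, 9, 10, 11

Compute g(0), g(1), … for moves {4, 5}:
k:     0  1  2  3  4  5  6  7  8  9 10 11
g(k):  0  0  0  0  1  1  1  1  2  0  0  0
The P-positions (g = 0) in 0..11 are 0, 1, 2, 3, 9, 10, 11.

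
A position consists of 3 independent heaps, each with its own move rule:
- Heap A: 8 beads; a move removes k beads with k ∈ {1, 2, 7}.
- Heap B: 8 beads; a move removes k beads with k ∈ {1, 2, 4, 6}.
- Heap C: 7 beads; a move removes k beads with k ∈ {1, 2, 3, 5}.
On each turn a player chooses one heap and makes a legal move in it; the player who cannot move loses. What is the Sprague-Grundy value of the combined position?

1

For heap A, compute g(0), g(1), … with moves {1, 2, 7}:
k:     0  1  2  3  4  5  6  7  8
g(k):  0  1  2  0  1  2  0  1  2
So g(8) = 2.
For heap B, compute g(0), g(1), … with moves {1, 2, 4, 6}:
g(0) = mex{} = 0
g(1) = mex{0} = 1
g(2) = mex{0,1} = 2
g(3) = mex{1,2} = 0
g(4) = mex{0,2} = 1
g(5) = mex{0,1} = 2
g(6) = mex{0,1,2} = 3
g(7) = mex{0,1,2,3} = 4
g(8) = mex{1,2,3,4} = 0
So g(8) = 0.
For heap C, compute g(0), g(1), … with moves {1, 2, 3, 5}:
k:     0  1  2  3  4  5  6  7
g(k):  0  1  2  3  0  1  2  3
So g(7) = 3.
By the Sprague-Grundy theorem, the Grundy value of a sum of independent games is the XOR of the component values.
Combined value = 2 XOR 0 XOR 3 = 1.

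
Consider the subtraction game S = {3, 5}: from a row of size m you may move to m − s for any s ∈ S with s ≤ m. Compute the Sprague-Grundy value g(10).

0

Compute g(0), g(1), … for moves {3, 5}:
g(0) = mex{} = 0
g(1) = mex{} = 0
g(2) = mex{} = 0
g(3) = mex{0} = 1
g(4) = mex{0} = 1
g(5) = mex{0} = 1
g(6) = mex{0,1} = 2
g(7) = mex{0,1} = 2
g(8) = mex{1} = 0
g(9) = mex{1,2} = 0
g(10) = mex{1,2} = 0
So g(10) = 0.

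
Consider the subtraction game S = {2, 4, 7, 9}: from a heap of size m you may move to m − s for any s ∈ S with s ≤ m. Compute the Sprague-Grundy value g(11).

0

Compute g(0), g(1), … for moves {2, 4, 7, 9}:
k:     0  1  2  3  4  5  6  7  8  9 10 11
g(k):  0  0  1  1  2  2  0  3  1  4  2  0
So g(11) = 0.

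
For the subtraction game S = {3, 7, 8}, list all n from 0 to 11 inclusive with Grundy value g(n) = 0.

0, 1, 2, 6, 11

Build the Grundy sequence with g(k) = mex{g(k−s) : s ∈ {3, 7, 8}, s ≤ k}:
g(0) = mex{} = 0
g(1) = mex{} = 0
g(2) = mex{} = 0
g(3) = mex{0} = 1
g(4) = mex{0} = 1
g(5) = mex{0} = 1
g(6) = mex{1} = 0
g(7) = mex{0,1} = 2
g(8) = mex{0,1} = 2
g(9) = mex{0} = 1
g(10) = mex{0,1,2} = 3
g(11) = mex{1,2} = 0
The P-positions (g = 0) in 0..11 are 0, 1, 2, 6, 11.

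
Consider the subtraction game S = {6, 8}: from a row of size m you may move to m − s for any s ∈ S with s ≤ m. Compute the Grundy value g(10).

Build the Grundy sequence with g(k) = mex{g(k−s) : s ∈ {6, 8}, s ≤ k}:
k:     0  1  2  3  4  5  6  7  8  9 10
g(k):  0  0  0  0  0  0  1  1  1  1  1
So g(10) = 1.

1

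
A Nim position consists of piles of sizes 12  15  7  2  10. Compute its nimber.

Compute the nim-sum pairwise:
12 ^ 15 = 3
3 ^ 7 = 4
4 ^ 2 = 6
6 ^ 10 = 12

12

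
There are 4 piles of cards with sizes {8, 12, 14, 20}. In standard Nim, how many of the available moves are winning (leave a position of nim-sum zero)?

Bitwise XOR of the heap sizes:
  01000  (8)
  01100  (12)
  01110  (14)
  10100  (20)
  -----
  11110  (30)
The overall nim-sum is X = 30. A pile of size p has a winning move iff p XOR X < p (reduce it to p XOR X).
  8: 8 XOR 30 = 22 ≥ 8 — no move.
  12: 12 XOR 30 = 18 ≥ 12 — no move.
  14: 14 XOR 30 = 16 ≥ 14 — no move.
  20: 20 XOR 30 = 10 < 20 — winning move (to 10).
That gives 1 winning move.

1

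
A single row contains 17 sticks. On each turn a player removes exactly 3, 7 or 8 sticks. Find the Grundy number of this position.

0

Grundy values for subtraction set {3, 7, 8}:
k:     0  1  2  3  4  5  6  7  8  9 10 11 12 13 14 15 16 17
g(k):  0  0  0  1  1  1  0  2  2  1  3  0  0  2  1  1  0  0
So g(17) = 0.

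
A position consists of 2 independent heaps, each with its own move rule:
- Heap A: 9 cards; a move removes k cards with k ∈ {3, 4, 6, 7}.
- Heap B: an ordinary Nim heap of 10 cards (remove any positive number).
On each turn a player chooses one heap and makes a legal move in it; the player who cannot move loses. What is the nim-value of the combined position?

9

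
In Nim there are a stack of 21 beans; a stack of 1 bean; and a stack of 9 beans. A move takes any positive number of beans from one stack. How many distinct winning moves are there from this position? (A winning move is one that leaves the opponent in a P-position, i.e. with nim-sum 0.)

Nim-sum: 21 XOR 1 XOR 9 = 29.
The overall nim-sum is X = 29. A stack of size p has a winning move iff p XOR X < p (reduce it to p XOR X).
  21: 21 XOR 29 = 8 < 21 — winning move (to 8).
  1: 1 XOR 29 = 28 ≥ 1 — no move.
  9: 9 XOR 29 = 20 ≥ 9 — no move.
That gives 1 winning move.

1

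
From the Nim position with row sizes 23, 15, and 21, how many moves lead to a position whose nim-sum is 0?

1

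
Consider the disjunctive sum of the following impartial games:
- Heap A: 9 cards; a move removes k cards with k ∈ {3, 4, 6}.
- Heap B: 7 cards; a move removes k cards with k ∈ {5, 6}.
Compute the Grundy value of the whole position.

Build the Grundy sequence for heap A with g(k) = mex{g(k−s) : s ∈ {3, 4, 6}, s ≤ k}:
k:     0  1  2  3  4  5  6  7  8  9
g(k):  0  0  0  1  1  1  2  2  2  0
So g(9) = 0.
Build the Grundy sequence for heap B with g(k) = mex{g(k−s) : s ∈ {5, 6}, s ≤ k}:
g(0) = mex{} = 0
g(1) = mex{} = 0
g(2) = mex{} = 0
g(3) = mex{} = 0
g(4) = mex{} = 0
g(5) = mex{0} = 1
g(6) = mex{0} = 1
g(7) = mex{0} = 1
So g(7) = 1.
By the Sprague-Grundy theorem, the Grundy value of a sum of independent games is the XOR of the component values.
Combined value = 0 ⊕ 1 = 1.

1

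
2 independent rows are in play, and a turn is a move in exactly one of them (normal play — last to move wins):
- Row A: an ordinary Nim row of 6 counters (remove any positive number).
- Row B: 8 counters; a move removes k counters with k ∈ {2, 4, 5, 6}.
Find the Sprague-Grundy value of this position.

Row A is a plain Nim row of size 6, so its Grundy value is 6.
For row B, compute g(0), g(1), … with moves {2, 4, 5, 6}:
k:     0  1  2  3  4  5  6  7  8
g(k):  0  0  1  1  2  2  3  3  0
So g(8) = 0.
By the Sprague-Grundy theorem, the Grundy value of a sum of independent games is the XOR of the component values.
Combined value = 6 ⊕ 0 = 6.

6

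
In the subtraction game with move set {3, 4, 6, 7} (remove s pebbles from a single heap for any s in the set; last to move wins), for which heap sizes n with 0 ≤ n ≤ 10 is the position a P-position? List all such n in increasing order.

0, 1, 2, 10

Compute g(0), g(1), … for moves {3, 4, 6, 7}:
g(0) = mex{} = 0
g(1) = mex{} = 0
g(2) = mex{} = 0
g(3) = mex{0} = 1
g(4) = mex{0} = 1
g(5) = mex{0} = 1
g(6) = mex{0,1} = 2
g(7) = mex{0,1} = 2
g(8) = mex{0,1} = 2
g(9) = mex{0,1,2} = 3
g(10) = mex{1,2} = 0
The P-positions (g = 0) in 0..10 are 0, 1, 2, 10.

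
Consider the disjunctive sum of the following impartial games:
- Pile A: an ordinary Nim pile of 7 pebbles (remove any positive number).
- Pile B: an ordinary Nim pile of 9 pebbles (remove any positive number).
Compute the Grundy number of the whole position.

Pile A is a plain Nim pile of size 7, so its Grundy value is 7.
Pile B is a plain Nim pile of size 9, so its Grundy value is 9.
By the Sprague-Grundy theorem, the Grundy value of a sum of independent games is the XOR of the component values.
Combined value = 7 ⊕ 9 = 14.

14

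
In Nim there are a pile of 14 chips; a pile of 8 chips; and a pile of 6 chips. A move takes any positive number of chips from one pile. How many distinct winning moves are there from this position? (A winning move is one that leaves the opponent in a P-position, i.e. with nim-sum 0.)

0

Compute the nim-sum pairwise:
14 XOR 8 = 6
6 XOR 6 = 0
The nim-sum is already 0, so every move leaves a nonzero nim-sum — there are no winning moves.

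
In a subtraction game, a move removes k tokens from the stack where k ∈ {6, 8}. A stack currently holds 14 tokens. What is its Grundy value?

Build the Grundy sequence with g(k) = mex{g(k−s) : s ∈ {6, 8}, s ≤ k}:
k:     0  1  2  3  4  5  6  7  8  9 10 11 12 13 14
g(k):  0  0  0  0  0  0  1  1  1  1  1  1  2  2  0
So g(14) = 0.

0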